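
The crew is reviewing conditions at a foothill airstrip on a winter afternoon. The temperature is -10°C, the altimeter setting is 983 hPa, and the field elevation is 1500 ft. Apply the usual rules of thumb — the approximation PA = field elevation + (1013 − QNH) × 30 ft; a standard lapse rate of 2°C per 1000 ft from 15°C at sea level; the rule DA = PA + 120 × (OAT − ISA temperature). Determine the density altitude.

Pressure altitude = 1500 + (1013 − 983) × 30 = 1500 + (+900) = 2400 ft.
ISA temperature at 2400 ft = 15 − 2 × (2400/1000) = 10.2°C.
ISA deviation = -10 − 10.2 = -20.2°C.
Density altitude = 2400 + 120 × (-20.2) = -24 ft.

-24 ft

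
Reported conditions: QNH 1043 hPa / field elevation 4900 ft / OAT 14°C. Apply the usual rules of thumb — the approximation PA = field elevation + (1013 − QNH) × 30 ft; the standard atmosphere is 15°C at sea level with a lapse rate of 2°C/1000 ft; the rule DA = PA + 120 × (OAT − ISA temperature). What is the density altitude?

Pressure altitude = 4900 + (1013 − 1043) × 30 = 4900 + (-900) = 4000 ft.
ISA temperature at 4000 ft = 15 − 2 × (4000/1000) = 7°C.
ISA deviation = 14 − 7 = +7°C.
Density altitude = 4000 + 120 × (7) = 4840 ft.

4840 ft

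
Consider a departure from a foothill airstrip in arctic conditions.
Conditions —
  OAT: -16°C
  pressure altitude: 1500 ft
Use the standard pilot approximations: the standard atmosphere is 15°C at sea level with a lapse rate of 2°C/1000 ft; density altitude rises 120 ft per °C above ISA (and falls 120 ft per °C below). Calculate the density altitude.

ISA temperature at 1500 ft = 15 − 2 × (1500/1000) = 12°C.
ISA deviation = -16 − 12 = -28°C.
Density altitude = 1500 + 120 × (-28) = 1500 + (-3360) = -1860 ft.

-1860 ft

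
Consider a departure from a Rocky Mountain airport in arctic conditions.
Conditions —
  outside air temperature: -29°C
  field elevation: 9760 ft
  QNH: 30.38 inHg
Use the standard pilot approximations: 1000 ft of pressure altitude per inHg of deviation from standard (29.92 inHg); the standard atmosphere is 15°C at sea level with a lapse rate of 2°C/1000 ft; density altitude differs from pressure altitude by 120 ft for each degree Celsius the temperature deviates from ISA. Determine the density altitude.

Pressure altitude = 9760 + (29.92 − 30.38) × 1000 = 9760 + (-460) = 9300 ft.
ISA temperature at 9300 ft = 15 − 2 × (9300/1000) = -3.6°C.
ISA deviation = -29 − (-3.6) = -25.4°C.
Density altitude = 9300 + 120 × (-25.4) = 6252 ft.

6252 ft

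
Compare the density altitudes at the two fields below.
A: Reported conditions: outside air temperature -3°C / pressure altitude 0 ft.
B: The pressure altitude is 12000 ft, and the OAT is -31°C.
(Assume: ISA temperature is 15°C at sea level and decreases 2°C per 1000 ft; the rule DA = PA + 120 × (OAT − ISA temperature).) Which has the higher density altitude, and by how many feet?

B by 11520 ft

A: ISA temp = 15°C, deviation -18°C, DA = 0 + 120 × (-18) = -2160 ft.
B: ISA temp = -9°C, deviation -22°C, DA = 12000 + 120 × (-22) = 9360 ft.
B is higher by 9360 − (-2160) = 11520 ft.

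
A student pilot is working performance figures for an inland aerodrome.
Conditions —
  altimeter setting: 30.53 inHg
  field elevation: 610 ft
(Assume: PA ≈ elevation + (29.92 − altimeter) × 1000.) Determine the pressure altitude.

0 ft

Pressure correction = (29.92 − 30.53) × 1000 = -610 ft.
Pressure altitude = 610 + (-610) = 0 ft.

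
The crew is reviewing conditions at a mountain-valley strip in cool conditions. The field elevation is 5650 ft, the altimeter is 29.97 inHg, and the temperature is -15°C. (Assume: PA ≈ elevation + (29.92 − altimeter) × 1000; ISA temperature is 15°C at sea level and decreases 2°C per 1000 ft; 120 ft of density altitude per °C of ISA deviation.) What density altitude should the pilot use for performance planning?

3344 ft

Pressure altitude = 5650 + (29.92 − 29.97) × 1000 = 5650 + (-50) = 5600 ft.
ISA temperature at 5600 ft = 15 − 2 × (5600/1000) = 3.8°C.
ISA deviation = -15 − 3.8 = -18.8°C.
Density altitude = 5600 + 120 × (-18.8) = 3344 ft.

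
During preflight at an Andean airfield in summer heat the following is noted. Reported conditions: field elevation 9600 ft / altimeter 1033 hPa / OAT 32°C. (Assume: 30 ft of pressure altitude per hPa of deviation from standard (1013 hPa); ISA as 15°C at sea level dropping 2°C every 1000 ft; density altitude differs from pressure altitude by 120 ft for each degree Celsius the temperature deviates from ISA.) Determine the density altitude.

13200 ft

Pressure altitude = 9600 + (1013 − 1033) × 30 = 9600 + (-600) = 9000 ft.
ISA temperature at 9000 ft = 15 − 2 × (9000/1000) = -3°C.
ISA deviation = 32 − (-3) = +35°C.
Density altitude = 9000 + 120 × (35) = 13200 ft.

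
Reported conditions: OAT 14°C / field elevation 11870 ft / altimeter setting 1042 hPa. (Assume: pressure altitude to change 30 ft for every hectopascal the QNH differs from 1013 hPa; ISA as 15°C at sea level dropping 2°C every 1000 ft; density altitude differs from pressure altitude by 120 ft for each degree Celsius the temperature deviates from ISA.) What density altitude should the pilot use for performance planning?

Pressure altitude = 11870 + (1013 − 1042) × 30 = 11870 + (-870) = 11000 ft.
ISA temperature at 11000 ft = 15 − 2 × (11000/1000) = -7°C.
ISA deviation = 14 − (-7) = +21°C.
Density altitude = 11000 + 120 × (21) = 13520 ft.

13520 ft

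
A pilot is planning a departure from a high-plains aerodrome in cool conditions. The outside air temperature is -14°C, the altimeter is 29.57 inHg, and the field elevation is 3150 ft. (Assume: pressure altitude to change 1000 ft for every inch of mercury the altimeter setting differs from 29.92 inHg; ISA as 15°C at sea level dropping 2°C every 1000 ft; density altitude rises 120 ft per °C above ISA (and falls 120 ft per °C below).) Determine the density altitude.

Pressure altitude = 3150 + (29.92 − 29.57) × 1000 = 3150 + (+350) = 3500 ft.
ISA temperature at 3500 ft = 15 − 2 × (3500/1000) = 8°C.
ISA deviation = -14 − 8 = -22°C.
Density altitude = 3500 + 120 × (-22) = 860 ft.

860 ft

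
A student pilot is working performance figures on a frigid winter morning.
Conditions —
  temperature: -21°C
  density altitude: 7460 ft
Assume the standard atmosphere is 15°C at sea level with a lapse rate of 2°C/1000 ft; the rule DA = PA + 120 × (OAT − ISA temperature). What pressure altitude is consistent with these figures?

9500 ft

DA = PA + 120 × (OAT − (15 − 2·PA/1000)) = PA + 120·OAT − 1800 + 0.24·PA = 1.24·PA + 120·OAT − 1800.
So 1.24·PA = 7460 − 120 × (-21) + 1800 = 11780.
PA = 11780 / 1.24 = 9500 ft.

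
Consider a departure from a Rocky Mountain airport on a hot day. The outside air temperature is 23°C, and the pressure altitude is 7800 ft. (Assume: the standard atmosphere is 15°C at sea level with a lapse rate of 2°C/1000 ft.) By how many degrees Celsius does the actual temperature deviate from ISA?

ISA temperature at 7800 ft = 15 − 2 × (7800/1000) = -0.6°C.
Deviation = OAT − ISA = 23 − (-0.6) = +23.6°C.

ISA+23.6°C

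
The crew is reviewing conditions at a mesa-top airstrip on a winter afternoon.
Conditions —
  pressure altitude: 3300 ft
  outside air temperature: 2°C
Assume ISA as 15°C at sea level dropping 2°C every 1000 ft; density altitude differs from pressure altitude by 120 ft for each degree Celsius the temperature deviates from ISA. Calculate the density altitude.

ISA temperature at 3300 ft = 15 − 2 × (3300/1000) = 8.4°C.
ISA deviation = 2 − 8.4 = -6.4°C.
Density altitude = 3300 + 120 × (-6.4) = 3300 + (-768) = 2532 ft.

2532 ft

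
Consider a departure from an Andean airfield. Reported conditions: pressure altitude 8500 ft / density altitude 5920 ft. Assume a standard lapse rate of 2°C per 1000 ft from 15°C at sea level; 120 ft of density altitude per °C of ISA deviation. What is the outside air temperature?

Density altitude − pressure altitude = 5920 − 8500 = -2580 ft.
At 120 ft/°C that is an ISA deviation of -2580/120 = -21.5°C.
ISA temperature at 8500 ft = 15 − 2 × (8500/1000) = -2°C.
OAT = ISA + deviation = -2 + (-21.5) = -23.5°C.

-23.5°C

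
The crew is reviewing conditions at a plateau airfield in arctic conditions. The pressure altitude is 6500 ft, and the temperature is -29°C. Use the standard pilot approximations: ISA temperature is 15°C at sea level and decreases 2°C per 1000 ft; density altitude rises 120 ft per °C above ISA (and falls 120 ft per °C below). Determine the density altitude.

ISA temperature at 6500 ft = 15 − 2 × (6500/1000) = 2°C.
ISA deviation = -29 − 2 = -31°C.
Density altitude = 6500 + 120 × (-31) = 6500 + (-3720) = 2780 ft.

2780 ft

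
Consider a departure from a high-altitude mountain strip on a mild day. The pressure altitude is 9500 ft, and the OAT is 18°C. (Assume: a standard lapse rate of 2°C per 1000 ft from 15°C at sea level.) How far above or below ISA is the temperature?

ISA temperature at 9500 ft = 15 − 2 × (9500/1000) = -4°C.
Deviation = OAT − ISA = 18 − (-4) = +22°C.

ISA+22°C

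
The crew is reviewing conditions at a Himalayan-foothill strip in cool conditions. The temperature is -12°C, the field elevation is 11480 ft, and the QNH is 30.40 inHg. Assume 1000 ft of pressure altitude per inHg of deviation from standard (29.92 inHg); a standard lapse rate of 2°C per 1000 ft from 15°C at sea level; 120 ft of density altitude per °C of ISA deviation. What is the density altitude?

Pressure altitude = 11480 + (29.92 − 30.40) × 1000 = 11480 + (-480) = 11000 ft.
ISA temperature at 11000 ft = 15 − 2 × (11000/1000) = -7°C.
ISA deviation = -12 − (-7) = -5°C.
Density altitude = 11000 + 120 × (-5) = 10400 ft.

10400 ft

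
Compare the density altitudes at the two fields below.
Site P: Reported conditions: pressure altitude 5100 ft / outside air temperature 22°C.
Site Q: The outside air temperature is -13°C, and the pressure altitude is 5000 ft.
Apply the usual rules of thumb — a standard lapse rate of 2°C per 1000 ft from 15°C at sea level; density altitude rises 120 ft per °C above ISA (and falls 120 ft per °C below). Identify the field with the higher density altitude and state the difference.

Site P: ISA temp = 4.8°C, deviation +17.2°C, DA = 5100 + 120 × 17.2 = 7164 ft.
Site Q: ISA temp = 5°C, deviation -18°C, DA = 5000 + 120 × (-18) = 2840 ft.
Site P is higher by 7164 − 2840 = 4324 ft.

Site P by 4324 ft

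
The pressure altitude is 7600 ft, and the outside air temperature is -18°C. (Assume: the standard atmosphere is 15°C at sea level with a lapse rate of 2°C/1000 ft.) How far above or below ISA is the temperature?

ISA temperature at 7600 ft = 15 − 2 × (7600/1000) = -0.2°C.
Deviation = OAT − ISA = -18 − (-0.2) = -17.8°C.

ISA-17.8°C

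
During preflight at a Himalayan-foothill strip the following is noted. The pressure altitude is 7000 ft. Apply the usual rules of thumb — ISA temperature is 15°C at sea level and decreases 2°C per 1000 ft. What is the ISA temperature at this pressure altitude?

ISA temperature = 15 − 2 × (7000/1000) = 15 − 14 = 1°C.

1°C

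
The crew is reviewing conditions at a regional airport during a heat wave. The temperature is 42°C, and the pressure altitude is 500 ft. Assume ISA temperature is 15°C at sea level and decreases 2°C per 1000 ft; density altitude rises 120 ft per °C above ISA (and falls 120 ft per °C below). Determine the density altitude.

3860 ft

ISA temperature at 500 ft = 15 − 2 × (500/1000) = 14°C.
ISA deviation = 42 − 14 = +28°C.
Density altitude = 500 + 120 × (28) = 500 + (+3360) = 3860 ft.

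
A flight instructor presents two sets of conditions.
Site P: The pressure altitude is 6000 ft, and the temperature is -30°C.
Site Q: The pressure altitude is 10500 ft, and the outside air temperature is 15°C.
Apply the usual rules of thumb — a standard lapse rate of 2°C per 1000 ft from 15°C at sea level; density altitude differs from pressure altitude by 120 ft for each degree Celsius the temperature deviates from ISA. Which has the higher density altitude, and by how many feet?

Site Q by 10980 ft

Site P: ISA temp = 3°C, deviation -33°C, DA = 6000 + 120 × (-33) = 2040 ft.
Site Q: ISA temp = -6°C, deviation +21°C, DA = 10500 + 120 × 21 = 13020 ft.
Site Q is higher by 13020 − 2040 = 10980 ft.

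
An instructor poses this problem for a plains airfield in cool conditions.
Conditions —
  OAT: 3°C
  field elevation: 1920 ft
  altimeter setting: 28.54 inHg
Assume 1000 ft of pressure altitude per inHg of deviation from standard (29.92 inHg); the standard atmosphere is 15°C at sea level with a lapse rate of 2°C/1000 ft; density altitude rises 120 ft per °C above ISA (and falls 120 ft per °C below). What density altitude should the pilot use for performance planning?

Pressure altitude = 1920 + (29.92 − 28.54) × 1000 = 1920 + (+1380) = 3300 ft.
ISA temperature at 3300 ft = 15 − 2 × (3300/1000) = 8.4°C.
ISA deviation = 3 − 8.4 = -5.4°C.
Density altitude = 3300 + 120 × (-5.4) = 2652 ft.

2652 ft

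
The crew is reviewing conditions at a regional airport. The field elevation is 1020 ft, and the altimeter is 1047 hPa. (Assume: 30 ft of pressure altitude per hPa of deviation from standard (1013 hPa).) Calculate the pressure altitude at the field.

0 ft

Pressure correction = (1013 − 1047) × 30 = -1020 ft.
Pressure altitude = 1020 + (-1020) = 0 ft.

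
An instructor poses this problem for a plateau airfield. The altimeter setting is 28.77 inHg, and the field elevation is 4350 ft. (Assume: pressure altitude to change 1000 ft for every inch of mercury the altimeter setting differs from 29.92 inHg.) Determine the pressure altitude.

5500 ft

Pressure correction = (29.92 − 28.77) × 1000 = +1150 ft.
Pressure altitude = 4350 + (+1150) = 5500 ft.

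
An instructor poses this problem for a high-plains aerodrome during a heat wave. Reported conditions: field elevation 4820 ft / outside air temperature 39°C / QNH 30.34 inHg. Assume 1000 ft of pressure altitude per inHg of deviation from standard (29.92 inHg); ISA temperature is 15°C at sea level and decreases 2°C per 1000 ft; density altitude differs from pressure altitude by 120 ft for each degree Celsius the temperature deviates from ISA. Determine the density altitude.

Pressure altitude = 4820 + (29.92 − 30.34) × 1000 = 4820 + (-420) = 4400 ft.
ISA temperature at 4400 ft = 15 − 2 × (4400/1000) = 6.2°C.
ISA deviation = 39 − 6.2 = +32.8°C.
Density altitude = 4400 + 120 × (32.8) = 8336 ft.

8336 ft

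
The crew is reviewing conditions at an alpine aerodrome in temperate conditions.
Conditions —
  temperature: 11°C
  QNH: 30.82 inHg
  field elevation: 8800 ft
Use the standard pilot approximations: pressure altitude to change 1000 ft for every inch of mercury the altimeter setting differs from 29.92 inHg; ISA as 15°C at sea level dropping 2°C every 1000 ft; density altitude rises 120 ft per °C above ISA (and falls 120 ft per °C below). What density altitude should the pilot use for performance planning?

Pressure altitude = 8800 + (29.92 − 30.82) × 1000 = 8800 + (-900) = 7900 ft.
ISA temperature at 7900 ft = 15 − 2 × (7900/1000) = -0.8°C.
ISA deviation = 11 − (-0.8) = +11.8°C.
Density altitude = 7900 + 120 × (11.8) = 9316 ft.

9316 ft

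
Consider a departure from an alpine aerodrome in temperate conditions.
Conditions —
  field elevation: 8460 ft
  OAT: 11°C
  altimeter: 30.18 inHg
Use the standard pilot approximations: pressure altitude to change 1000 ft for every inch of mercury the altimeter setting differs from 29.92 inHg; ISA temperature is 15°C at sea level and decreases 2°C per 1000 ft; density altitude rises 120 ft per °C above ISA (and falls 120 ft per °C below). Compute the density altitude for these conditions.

9688 ft

Pressure altitude = 8460 + (29.92 − 30.18) × 1000 = 8460 + (-260) = 8200 ft.
ISA temperature at 8200 ft = 15 − 2 × (8200/1000) = -1.4°C.
ISA deviation = 11 − (-1.4) = +12.4°C.
Density altitude = 8200 + 120 × (12.4) = 9688 ft.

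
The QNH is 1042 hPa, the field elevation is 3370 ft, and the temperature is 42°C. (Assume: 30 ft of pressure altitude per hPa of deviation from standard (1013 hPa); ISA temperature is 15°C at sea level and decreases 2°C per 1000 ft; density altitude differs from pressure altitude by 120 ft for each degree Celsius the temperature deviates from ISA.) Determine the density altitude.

6340 ft

Pressure altitude = 3370 + (1013 − 1042) × 30 = 3370 + (-870) = 2500 ft.
ISA temperature at 2500 ft = 15 − 2 × (2500/1000) = 10°C.
ISA deviation = 42 − 10 = +32°C.
Density altitude = 2500 + 120 × (32) = 6340 ft.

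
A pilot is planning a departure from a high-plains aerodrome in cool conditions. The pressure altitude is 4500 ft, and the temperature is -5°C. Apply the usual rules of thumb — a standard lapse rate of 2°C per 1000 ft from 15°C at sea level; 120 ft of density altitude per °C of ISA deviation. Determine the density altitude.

ISA temperature at 4500 ft = 15 − 2 × (4500/1000) = 6°C.
ISA deviation = -5 − 6 = -11°C.
Density altitude = 4500 + 120 × (-11) = 4500 + (-1320) = 3180 ft.

3180 ft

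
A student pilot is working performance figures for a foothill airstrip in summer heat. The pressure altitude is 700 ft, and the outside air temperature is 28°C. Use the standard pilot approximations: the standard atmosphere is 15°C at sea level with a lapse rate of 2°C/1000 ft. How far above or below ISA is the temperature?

ISA+14.4°C

ISA temperature at 700 ft = 15 − 2 × (700/1000) = 13.6°C.
Deviation = OAT − ISA = 28 − 13.6 = +14.4°C.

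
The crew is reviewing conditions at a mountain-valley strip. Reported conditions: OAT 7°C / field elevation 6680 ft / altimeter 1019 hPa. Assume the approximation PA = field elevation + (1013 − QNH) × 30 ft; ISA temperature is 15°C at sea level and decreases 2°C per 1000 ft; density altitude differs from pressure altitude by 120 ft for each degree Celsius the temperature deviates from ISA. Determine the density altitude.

7100 ft

Pressure altitude = 6680 + (1013 − 1019) × 30 = 6680 + (-180) = 6500 ft.
ISA temperature at 6500 ft = 15 − 2 × (6500/1000) = 2°C.
ISA deviation = 7 − 2 = +5°C.
Density altitude = 6500 + 120 × (5) = 7100 ft.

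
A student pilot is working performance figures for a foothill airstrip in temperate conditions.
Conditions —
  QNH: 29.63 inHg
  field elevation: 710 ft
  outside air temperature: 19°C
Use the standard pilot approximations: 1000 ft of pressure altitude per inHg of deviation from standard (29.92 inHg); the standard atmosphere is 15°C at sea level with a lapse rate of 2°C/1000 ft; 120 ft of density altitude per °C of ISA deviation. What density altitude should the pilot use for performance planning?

Pressure altitude = 710 + (29.92 − 29.63) × 1000 = 710 + (+290) = 1000 ft.
ISA temperature at 1000 ft = 15 − 2 × (1000/1000) = 13°C.
ISA deviation = 19 − 13 = +6°C.
Density altitude = 1000 + 120 × (6) = 1720 ft.

1720 ft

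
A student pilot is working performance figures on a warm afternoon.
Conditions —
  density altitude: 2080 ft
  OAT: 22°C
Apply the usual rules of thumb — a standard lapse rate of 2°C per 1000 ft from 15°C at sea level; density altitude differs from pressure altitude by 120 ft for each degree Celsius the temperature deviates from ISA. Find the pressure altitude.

1000 ft

DA = PA + 120 × (OAT − (15 − 2·PA/1000)) = PA + 120·OAT − 1800 + 0.24·PA = 1.24·PA + 120·OAT − 1800.
So 1.24·PA = 2080 − 120 × 22 + 1800 = 1240.
PA = 1240 / 1.24 = 1000 ft.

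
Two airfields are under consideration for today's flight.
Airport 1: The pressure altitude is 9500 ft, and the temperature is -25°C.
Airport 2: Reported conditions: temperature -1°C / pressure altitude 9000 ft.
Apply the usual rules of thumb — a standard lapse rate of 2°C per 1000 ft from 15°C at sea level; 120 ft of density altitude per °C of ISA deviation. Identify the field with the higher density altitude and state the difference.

Airport 2 by 2260 ft

Airport 1: ISA temp = -4°C, deviation -21°C, DA = 9500 + 120 × (-21) = 6980 ft.
Airport 2: ISA temp = -3°C, deviation +2°C, DA = 9000 + 120 × 2 = 9240 ft.
Airport 2 is higher by 9240 − 6980 = 2260 ft.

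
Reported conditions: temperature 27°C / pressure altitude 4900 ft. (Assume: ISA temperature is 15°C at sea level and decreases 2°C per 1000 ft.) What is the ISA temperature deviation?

ISA+21.8°C

ISA temperature at 4900 ft = 15 − 2 × (4900/1000) = 5.2°C.
Deviation = OAT − ISA = 27 − 5.2 = +21.8°C.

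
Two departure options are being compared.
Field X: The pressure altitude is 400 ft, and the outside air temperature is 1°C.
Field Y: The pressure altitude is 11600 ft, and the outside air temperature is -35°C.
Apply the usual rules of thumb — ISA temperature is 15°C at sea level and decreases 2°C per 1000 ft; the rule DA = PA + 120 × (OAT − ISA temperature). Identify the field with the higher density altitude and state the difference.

Field X: ISA temp = 14.2°C, deviation -13.2°C, DA = 400 + 120 × (-13.2) = -1184 ft.
Field Y: ISA temp = -8.2°C, deviation -26.8°C, DA = 11600 + 120 × (-26.8) = 8384 ft.
Field Y is higher by 8384 − (-1184) = 9568 ft.

Field Y by 9568 ft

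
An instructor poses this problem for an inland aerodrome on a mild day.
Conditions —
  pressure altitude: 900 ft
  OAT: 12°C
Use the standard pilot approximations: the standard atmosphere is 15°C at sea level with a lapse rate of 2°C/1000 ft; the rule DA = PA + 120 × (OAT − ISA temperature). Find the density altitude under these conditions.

756 ft

ISA temperature at 900 ft = 15 − 2 × (900/1000) = 13.2°C.
ISA deviation = 12 − 13.2 = -1.2°C.
Density altitude = 900 + 120 × (-1.2) = 900 + (-144) = 756 ft.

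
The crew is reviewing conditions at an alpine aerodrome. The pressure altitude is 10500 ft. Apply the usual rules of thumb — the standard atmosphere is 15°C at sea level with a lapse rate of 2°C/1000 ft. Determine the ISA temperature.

-6°C

ISA temperature = 15 − 2 × (10500/1000) = 15 − 21 = -6°C.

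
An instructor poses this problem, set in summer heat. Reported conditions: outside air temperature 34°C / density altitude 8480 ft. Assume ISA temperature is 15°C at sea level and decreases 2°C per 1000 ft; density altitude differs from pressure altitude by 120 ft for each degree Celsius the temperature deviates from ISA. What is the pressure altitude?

5000 ft

DA = PA + 120 × (OAT − (15 − 2·PA/1000)) = PA + 120·OAT − 1800 + 0.24·PA = 1.24·PA + 120·OAT − 1800.
So 1.24·PA = 8480 − 120 × 34 + 1800 = 6200.
PA = 6200 / 1.24 = 5000 ft.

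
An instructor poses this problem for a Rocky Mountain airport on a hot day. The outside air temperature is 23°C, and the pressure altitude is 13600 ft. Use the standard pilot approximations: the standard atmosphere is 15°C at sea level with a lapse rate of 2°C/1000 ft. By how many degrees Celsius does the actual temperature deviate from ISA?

ISA+35.2°C

ISA temperature at 13600 ft = 15 − 2 × (13600/1000) = -12.2°C.
Deviation = OAT − ISA = 23 − (-12.2) = +35.2°C.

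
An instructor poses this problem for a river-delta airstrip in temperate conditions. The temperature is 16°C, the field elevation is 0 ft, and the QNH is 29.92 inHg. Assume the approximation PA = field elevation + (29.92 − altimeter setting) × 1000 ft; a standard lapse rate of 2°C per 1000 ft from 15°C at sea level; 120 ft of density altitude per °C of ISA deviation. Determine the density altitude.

120 ft

Pressure altitude = 0 + (29.92 − 29.92) × 1000 = 0 + (0) = 0 ft.
ISA temperature at 0 ft = 15 − 2 × (0/1000) = 15°C.
ISA deviation = 16 − 15 = +1°C.
Density altitude = 0 + 120 × (1) = 120 ft.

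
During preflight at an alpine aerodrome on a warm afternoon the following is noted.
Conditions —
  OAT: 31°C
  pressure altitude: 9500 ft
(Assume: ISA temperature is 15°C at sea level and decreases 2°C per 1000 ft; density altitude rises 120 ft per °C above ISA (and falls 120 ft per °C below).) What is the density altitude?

ISA temperature at 9500 ft = 15 − 2 × (9500/1000) = -4°C.
ISA deviation = 31 − (-4) = +35°C.
Density altitude = 9500 + 120 × (35) = 9500 + (+4200) = 13700 ft.

13700 ft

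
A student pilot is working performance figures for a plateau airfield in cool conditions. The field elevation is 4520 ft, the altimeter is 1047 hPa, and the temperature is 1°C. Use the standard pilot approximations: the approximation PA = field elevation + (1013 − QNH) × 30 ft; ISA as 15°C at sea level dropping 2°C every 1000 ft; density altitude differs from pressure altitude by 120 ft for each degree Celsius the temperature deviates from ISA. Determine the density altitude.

2660 ft

Pressure altitude = 4520 + (1013 − 1047) × 30 = 4520 + (-1020) = 3500 ft.
ISA temperature at 3500 ft = 15 − 2 × (3500/1000) = 8°C.
ISA deviation = 1 − 8 = -7°C.
Density altitude = 3500 + 120 × (-7) = 2660 ft.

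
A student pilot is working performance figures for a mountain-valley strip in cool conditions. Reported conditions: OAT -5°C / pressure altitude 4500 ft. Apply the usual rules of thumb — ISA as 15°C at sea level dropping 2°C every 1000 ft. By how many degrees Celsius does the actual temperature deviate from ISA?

ISA temperature at 4500 ft = 15 − 2 × (4500/1000) = 6°C.
Deviation = OAT − ISA = -5 − 6 = -11°C.

ISA-11°C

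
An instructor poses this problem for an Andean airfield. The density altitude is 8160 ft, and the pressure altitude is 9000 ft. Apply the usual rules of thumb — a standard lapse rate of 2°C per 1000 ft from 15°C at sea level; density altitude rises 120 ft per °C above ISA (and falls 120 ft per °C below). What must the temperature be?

Density altitude − pressure altitude = 8160 − 9000 = -840 ft.
At 120 ft/°C that is an ISA deviation of -840/120 = -7°C.
ISA temperature at 9000 ft = 15 − 2 × (9000/1000) = -3°C.
OAT = ISA + deviation = -3 + (-7) = -10°C.

-10°C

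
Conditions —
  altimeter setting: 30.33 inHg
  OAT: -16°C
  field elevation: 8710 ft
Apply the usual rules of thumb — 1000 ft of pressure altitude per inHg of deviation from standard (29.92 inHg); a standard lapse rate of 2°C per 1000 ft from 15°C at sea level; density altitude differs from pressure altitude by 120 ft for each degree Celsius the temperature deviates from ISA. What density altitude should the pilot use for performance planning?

Pressure altitude = 8710 + (29.92 − 30.33) × 1000 = 8710 + (-410) = 8300 ft.
ISA temperature at 8300 ft = 15 − 2 × (8300/1000) = -1.6°C.
ISA deviation = -16 − (-1.6) = -14.4°C.
Density altitude = 8300 + 120 × (-14.4) = 6572 ft.

6572 ft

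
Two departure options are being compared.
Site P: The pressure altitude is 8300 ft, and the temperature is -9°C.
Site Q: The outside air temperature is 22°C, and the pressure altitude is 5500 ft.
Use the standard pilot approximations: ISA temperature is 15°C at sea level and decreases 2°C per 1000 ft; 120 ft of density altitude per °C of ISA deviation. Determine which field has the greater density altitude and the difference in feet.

Site P: ISA temp = -1.6°C, deviation -7.4°C, DA = 8300 + 120 × (-7.4) = 7412 ft.
Site Q: ISA temp = 4°C, deviation +18°C, DA = 5500 + 120 × 18 = 7660 ft.
Site Q is higher by 7660 − 7412 = 248 ft.

Site Q by 248 ft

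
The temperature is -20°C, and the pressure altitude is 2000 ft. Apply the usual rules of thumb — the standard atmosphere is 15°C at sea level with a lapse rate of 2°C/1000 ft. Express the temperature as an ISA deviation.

ISA temperature at 2000 ft = 15 − 2 × (2000/1000) = 11°C.
Deviation = OAT − ISA = -20 − 11 = -31°C.

ISA-31°C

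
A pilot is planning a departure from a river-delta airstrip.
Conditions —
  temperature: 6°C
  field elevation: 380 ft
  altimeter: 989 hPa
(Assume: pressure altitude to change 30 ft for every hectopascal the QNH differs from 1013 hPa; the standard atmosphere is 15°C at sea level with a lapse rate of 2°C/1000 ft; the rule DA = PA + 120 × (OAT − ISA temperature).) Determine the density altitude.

284 ft

Pressure altitude = 380 + (1013 − 989) × 30 = 380 + (+720) = 1100 ft.
ISA temperature at 1100 ft = 15 − 2 × (1100/1000) = 12.8°C.
ISA deviation = 6 − 12.8 = -6.8°C.
Density altitude = 1100 + 120 × (-6.8) = 284 ft.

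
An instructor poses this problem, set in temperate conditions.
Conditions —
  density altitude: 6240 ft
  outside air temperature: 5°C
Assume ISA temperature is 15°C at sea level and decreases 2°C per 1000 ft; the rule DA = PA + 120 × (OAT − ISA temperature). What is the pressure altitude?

DA = PA + 120 × (OAT − (15 − 2·PA/1000)) = PA + 120·OAT − 1800 + 0.24·PA = 1.24·PA + 120·OAT − 1800.
So 1.24·PA = 6240 − 120 × 5 + 1800 = 7440.
PA = 7440 / 1.24 = 6000 ft.

6000 ft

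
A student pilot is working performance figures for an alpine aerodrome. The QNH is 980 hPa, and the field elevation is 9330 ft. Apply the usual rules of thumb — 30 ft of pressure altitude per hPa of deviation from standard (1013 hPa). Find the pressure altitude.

10320 ft

Pressure correction = (1013 − 980) × 30 = +990 ft.
Pressure altitude = 9330 + (+990) = 10320 ft.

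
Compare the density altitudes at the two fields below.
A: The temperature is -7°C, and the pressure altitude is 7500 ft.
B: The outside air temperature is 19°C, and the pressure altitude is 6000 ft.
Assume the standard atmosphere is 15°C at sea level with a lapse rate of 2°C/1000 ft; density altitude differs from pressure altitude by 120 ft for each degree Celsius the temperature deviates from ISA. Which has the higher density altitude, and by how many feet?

A: ISA temp = 0°C, deviation -7°C, DA = 7500 + 120 × (-7) = 6660 ft.
B: ISA temp = 3°C, deviation +16°C, DA = 6000 + 120 × 16 = 7920 ft.
B is higher by 7920 − 6660 = 1260 ft.

B by 1260 ft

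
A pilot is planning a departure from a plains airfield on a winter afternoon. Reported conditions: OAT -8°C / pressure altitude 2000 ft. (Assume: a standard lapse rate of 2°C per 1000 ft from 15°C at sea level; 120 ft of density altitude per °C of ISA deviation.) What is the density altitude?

-280 ft

ISA temperature at 2000 ft = 15 − 2 × (2000/1000) = 11°C.
ISA deviation = -8 − 11 = -19°C.
Density altitude = 2000 + 120 × (-19) = 2000 + (-2280) = -280 ft.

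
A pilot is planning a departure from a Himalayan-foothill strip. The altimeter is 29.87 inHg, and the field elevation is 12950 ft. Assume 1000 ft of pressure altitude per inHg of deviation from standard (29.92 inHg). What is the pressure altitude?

Pressure correction = (29.92 − 29.87) × 1000 = +50 ft.
Pressure altitude = 12950 + (+50) = 13000 ft.

13000 ft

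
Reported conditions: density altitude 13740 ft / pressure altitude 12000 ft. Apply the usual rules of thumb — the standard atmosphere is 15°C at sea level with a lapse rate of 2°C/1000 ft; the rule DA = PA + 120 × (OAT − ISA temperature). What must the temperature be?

5.5°C

Density altitude − pressure altitude = 13740 − 12000 = +1740 ft.
At 120 ft/°C that is an ISA deviation of 1740/120 = +14.5°C.
ISA temperature at 12000 ft = 15 − 2 × (12000/1000) = -9°C.
OAT = ISA + deviation = -9 + (+14.5) = 5.5°C.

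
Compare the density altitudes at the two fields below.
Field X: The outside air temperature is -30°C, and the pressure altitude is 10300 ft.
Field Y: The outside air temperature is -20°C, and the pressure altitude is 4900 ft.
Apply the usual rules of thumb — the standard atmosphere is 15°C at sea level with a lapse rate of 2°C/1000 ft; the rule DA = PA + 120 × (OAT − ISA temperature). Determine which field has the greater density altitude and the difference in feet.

Field X by 5496 ft

Field X: ISA temp = -5.6°C, deviation -24.4°C, DA = 10300 + 120 × (-24.4) = 7372 ft.
Field Y: ISA temp = 5.2°C, deviation -25.2°C, DA = 4900 + 120 × (-25.2) = 1876 ft.
Field X is higher by 7372 − 1876 = 5496 ft.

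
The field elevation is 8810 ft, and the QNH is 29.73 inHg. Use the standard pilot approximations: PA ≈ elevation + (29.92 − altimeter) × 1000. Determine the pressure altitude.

9000 ft

Pressure correction = (29.92 − 29.73) × 1000 = +190 ft.
Pressure altitude = 8810 + (+190) = 9000 ft.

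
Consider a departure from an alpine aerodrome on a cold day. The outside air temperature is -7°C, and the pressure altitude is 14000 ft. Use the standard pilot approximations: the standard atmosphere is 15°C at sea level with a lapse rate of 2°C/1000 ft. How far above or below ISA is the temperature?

ISA temperature at 14000 ft = 15 − 2 × (14000/1000) = -13°C.
Deviation = OAT − ISA = -7 − (-13) = +6°C.

ISA+6°C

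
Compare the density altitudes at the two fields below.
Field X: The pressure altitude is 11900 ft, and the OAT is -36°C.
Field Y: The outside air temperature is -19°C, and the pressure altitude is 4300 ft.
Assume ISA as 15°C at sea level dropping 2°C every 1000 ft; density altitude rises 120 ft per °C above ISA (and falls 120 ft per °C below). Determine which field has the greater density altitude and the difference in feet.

Field X: ISA temp = -8.8°C, deviation -27.2°C, DA = 11900 + 120 × (-27.2) = 8636 ft.
Field Y: ISA temp = 6.4°C, deviation -25.4°C, DA = 4300 + 120 × (-25.4) = 1252 ft.
Field X is higher by 8636 − 1252 = 7384 ft.

Field X by 7384 ft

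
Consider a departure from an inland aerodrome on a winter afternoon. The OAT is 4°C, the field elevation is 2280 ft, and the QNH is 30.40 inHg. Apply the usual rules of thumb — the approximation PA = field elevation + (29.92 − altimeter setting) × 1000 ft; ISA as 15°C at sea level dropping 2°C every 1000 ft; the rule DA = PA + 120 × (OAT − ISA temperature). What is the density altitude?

912 ft

Pressure altitude = 2280 + (29.92 − 30.40) × 1000 = 2280 + (-480) = 1800 ft.
ISA temperature at 1800 ft = 15 − 2 × (1800/1000) = 11.4°C.
ISA deviation = 4 − 11.4 = -7.4°C.
Density altitude = 1800 + 120 × (-7.4) = 912 ft.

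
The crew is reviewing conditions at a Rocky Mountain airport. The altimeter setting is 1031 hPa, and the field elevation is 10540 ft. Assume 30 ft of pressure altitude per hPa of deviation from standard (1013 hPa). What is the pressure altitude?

Pressure correction = (1013 − 1031) × 30 = -540 ft.
Pressure altitude = 10540 + (-540) = 10000 ft.

10000 ft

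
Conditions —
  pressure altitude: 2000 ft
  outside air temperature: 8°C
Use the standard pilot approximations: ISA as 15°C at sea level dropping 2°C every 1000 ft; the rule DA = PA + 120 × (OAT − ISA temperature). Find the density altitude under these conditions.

ISA temperature at 2000 ft = 15 − 2 × (2000/1000) = 11°C.
ISA deviation = 8 − 11 = -3°C.
Density altitude = 2000 + 120 × (-3) = 2000 + (-360) = 1640 ft.

1640 ft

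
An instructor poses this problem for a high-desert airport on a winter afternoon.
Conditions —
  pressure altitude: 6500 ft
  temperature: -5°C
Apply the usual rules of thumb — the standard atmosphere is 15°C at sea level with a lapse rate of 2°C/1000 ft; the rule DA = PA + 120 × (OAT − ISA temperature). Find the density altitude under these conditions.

5660 ft

ISA temperature at 6500 ft = 15 − 2 × (6500/1000) = 2°C.
ISA deviation = -5 − 2 = -7°C.
Density altitude = 6500 + 120 × (-7) = 6500 + (-840) = 5660 ft.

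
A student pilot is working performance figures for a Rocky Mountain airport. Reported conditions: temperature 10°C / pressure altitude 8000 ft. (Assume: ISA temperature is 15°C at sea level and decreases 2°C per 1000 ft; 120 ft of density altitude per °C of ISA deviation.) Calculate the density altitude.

ISA temperature at 8000 ft = 15 − 2 × (8000/1000) = -1°C.
ISA deviation = 10 − (-1) = +11°C.
Density altitude = 8000 + 120 × (11) = 8000 + (+1320) = 9320 ft.

9320 ft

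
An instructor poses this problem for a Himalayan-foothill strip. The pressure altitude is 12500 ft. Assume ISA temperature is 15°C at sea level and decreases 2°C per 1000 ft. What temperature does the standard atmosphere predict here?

ISA temperature = 15 − 2 × (12500/1000) = 15 − 25 = -10°C.

-10°C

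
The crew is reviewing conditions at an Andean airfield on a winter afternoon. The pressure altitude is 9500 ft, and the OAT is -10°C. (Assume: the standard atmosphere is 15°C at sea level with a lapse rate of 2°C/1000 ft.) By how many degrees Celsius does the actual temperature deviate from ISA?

ISA temperature at 9500 ft = 15 − 2 × (9500/1000) = -4°C.
Deviation = OAT − ISA = -10 − (-4) = -6°C.

ISA-6°C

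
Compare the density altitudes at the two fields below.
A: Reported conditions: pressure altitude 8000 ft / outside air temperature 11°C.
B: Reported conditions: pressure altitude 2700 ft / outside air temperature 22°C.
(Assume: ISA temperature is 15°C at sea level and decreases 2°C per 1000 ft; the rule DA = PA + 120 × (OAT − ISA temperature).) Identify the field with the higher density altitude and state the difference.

A by 5252 ft

A: ISA temp = -1°C, deviation +12°C, DA = 8000 + 120 × 12 = 9440 ft.
B: ISA temp = 9.6°C, deviation +12.4°C, DA = 2700 + 120 × 12.4 = 4188 ft.
A is higher by 9440 − 4188 = 5252 ft.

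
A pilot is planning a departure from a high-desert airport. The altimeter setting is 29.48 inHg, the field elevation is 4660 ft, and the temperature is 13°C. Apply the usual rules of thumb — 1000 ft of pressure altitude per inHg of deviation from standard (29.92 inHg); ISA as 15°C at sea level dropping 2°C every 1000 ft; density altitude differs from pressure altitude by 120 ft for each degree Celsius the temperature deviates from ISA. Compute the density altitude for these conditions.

Pressure altitude = 4660 + (29.92 − 29.48) × 1000 = 4660 + (+440) = 5100 ft.
ISA temperature at 5100 ft = 15 − 2 × (5100/1000) = 4.8°C.
ISA deviation = 13 − 4.8 = +8.2°C.
Density altitude = 5100 + 120 × (8.2) = 6084 ft.

6084 ft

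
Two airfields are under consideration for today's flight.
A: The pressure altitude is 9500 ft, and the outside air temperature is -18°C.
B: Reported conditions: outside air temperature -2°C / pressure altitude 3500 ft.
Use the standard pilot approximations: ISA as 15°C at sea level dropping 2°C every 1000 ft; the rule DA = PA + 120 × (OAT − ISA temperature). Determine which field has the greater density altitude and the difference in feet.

A by 5520 ft

A: ISA temp = -4°C, deviation -14°C, DA = 9500 + 120 × (-14) = 7820 ft.
B: ISA temp = 8°C, deviation -10°C, DA = 3500 + 120 × (-10) = 2300 ft.
A is higher by 7820 − 2300 = 5520 ft.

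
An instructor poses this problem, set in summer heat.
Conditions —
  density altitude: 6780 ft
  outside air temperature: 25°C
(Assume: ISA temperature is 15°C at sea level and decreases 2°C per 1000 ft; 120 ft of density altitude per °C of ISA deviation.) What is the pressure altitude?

DA = PA + 120 × (OAT − (15 − 2·PA/1000)) = PA + 120·OAT − 1800 + 0.24·PA = 1.24·PA + 120·OAT − 1800.
So 1.24·PA = 6780 − 120 × 25 + 1800 = 5580.
PA = 5580 / 1.24 = 4500 ft.

4500 ft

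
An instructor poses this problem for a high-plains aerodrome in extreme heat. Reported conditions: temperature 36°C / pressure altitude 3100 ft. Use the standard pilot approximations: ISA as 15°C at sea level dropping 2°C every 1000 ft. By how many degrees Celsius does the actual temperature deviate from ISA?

ISA temperature at 3100 ft = 15 − 2 × (3100/1000) = 8.8°C.
Deviation = OAT − ISA = 36 − 8.8 = +27.2°C.

ISA+27.2°C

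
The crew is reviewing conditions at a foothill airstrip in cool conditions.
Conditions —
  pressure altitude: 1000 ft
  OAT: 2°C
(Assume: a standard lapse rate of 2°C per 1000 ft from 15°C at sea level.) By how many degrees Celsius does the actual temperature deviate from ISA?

ISA temperature at 1000 ft = 15 − 2 × (1000/1000) = 13°C.
Deviation = OAT − ISA = 2 − 13 = -11°C.

ISA-11°C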